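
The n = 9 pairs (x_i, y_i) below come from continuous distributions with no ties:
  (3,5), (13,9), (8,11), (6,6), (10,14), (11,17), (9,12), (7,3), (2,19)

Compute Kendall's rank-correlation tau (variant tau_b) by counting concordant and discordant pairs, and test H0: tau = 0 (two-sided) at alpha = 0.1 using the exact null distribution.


Step 1: Enumerate the 36 unordered pairs (i,j) with i<j and classify each by sign(x_j-x_i) * sign(y_j-y_i).
  (1,2):dx=+10,dy=+4->C; (1,3):dx=+5,dy=+6->C; (1,4):dx=+3,dy=+1->C; (1,5):dx=+7,dy=+9->C
  (1,6):dx=+8,dy=+12->C; (1,7):dx=+6,dy=+7->C; (1,8):dx=+4,dy=-2->D; (1,9):dx=-1,dy=+14->D
  (2,3):dx=-5,dy=+2->D; (2,4):dx=-7,dy=-3->C; (2,5):dx=-3,dy=+5->D; (2,6):dx=-2,dy=+8->D
  (2,7):dx=-4,dy=+3->D; (2,8):dx=-6,dy=-6->C; (2,9):dx=-11,dy=+10->D; (3,4):dx=-2,dy=-5->C
  (3,5):dx=+2,dy=+3->C; (3,6):dx=+3,dy=+6->C; (3,7):dx=+1,dy=+1->C; (3,8):dx=-1,dy=-8->C
  (3,9):dx=-6,dy=+8->D; (4,5):dx=+4,dy=+8->C; (4,6):dx=+5,dy=+11->C; (4,7):dx=+3,dy=+6->C
  (4,8):dx=+1,dy=-3->D; (4,9):dx=-4,dy=+13->D; (5,6):dx=+1,dy=+3->C; (5,7):dx=-1,dy=-2->C
  (5,8):dx=-3,dy=-11->C; (5,9):dx=-8,dy=+5->D; (6,7):dx=-2,dy=-5->C; (6,8):dx=-4,dy=-14->C
  (6,9):dx=-9,dy=+2->D; (7,8):dx=-2,dy=-9->C; (7,9):dx=-7,dy=+7->D; (8,9):dx=-5,dy=+16->D
Step 2: C = 22, D = 14, total pairs = 36.
Step 3: tau = (C - D)/(n(n-1)/2) = (22 - 14)/36 = 0.222222.
Step 4: Exact two-sided p-value (enumerate n! = 362880 permutations of y under H0): p = 0.476709.
Step 5: alpha = 0.1. fail to reject H0.

tau_b = 0.2222 (C=22, D=14), p = 0.476709, fail to reject H0.


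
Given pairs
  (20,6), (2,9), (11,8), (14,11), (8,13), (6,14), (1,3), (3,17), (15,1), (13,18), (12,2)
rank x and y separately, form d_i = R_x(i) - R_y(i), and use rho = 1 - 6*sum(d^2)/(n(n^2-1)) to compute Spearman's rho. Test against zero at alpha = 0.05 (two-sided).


Step 1: Rank x and y separately (midranks; no ties here).
rank(x): 20->11, 2->2, 11->6, 14->9, 8->5, 6->4, 1->1, 3->3, 15->10, 13->8, 12->7
rank(y): 6->4, 9->6, 8->5, 11->7, 13->8, 14->9, 3->3, 17->10, 1->1, 18->11, 2->2
Step 2: d_i = R_x(i) - R_y(i); compute d_i^2.
  (11-4)^2=49, (2-6)^2=16, (6-5)^2=1, (9-7)^2=4, (5-8)^2=9, (4-9)^2=25, (1-3)^2=4, (3-10)^2=49, (10-1)^2=81, (8-11)^2=9, (7-2)^2=25
sum(d^2) = 272.
Step 3: rho = 1 - 6*272 / (11*(11^2 - 1)) = 1 - 1632/1320 = -0.236364.
Step 4: Under H0, t = rho * sqrt((n-2)/(1-rho^2)) = -0.7298 ~ t(9).
Step 5: Two-sided p-value from the t-distribution with 9 df = 0.484091.
Step 6: alpha = 0.05. fail to reject H0.

rho = -0.2364, p = 0.484091, fail to reject H0 at alpha = 0.05.


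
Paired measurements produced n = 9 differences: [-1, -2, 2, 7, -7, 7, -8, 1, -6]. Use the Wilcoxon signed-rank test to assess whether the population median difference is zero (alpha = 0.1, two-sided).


Step 1: Drop any zero differences (none here) and take |d_i|.
|d| = [1, 2, 2, 7, 7, 7, 8, 1, 6]
Step 2: Midrank |d_i| (ties get averaged ranks).
ranks: |1|->1.5, |2|->3.5, |2|->3.5, |7|->7, |7|->7, |7|->7, |8|->9, |1|->1.5, |6|->5
Step 3: Attach original signs; sum ranks with positive sign and with negative sign.
W+ = 3.5 + 7 + 7 + 1.5 = 19
W- = 1.5 + 3.5 + 7 + 9 + 5 = 26
(Check: W+ + W- = 45 should equal n(n+1)/2 = 45.)
Step 4: Test statistic W = min(W+, W-) = 19.
Step 5: Ties in |d|, so use the tie-corrected normal approximation.
        E[W] = n(n+1)/4 = 9*10/4 = 22.5.
        Tie groups: |d|=1 (t=2), |d|=2 (t=2), |d|=7 (t=3); sum(t^3 - t) = 36.
        Var[W] = n(n+1)(2n+1)/24 - sum(t^3-t)/48 = 1710/24 - 36/48 = 70.5.
        z = (W - E[W]) / sqrt(Var[W]) = (19 - 22.5) / 8.3964 = -0.4168.
        Two-sided p = 2*Phi(z) = 0.676793.
Step 6: alpha = 0.1. fail to reject H0.

W+ = 19, W- = 26, W = min = 19, p = 0.676793, fail to reject H0.


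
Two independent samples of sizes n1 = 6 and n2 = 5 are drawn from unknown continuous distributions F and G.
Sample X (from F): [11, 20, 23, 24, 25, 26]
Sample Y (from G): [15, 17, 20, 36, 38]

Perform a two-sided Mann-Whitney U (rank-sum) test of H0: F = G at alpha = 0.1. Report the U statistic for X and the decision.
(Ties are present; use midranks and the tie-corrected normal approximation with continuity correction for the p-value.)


Step 1: Combine and sort all 11 observations; assign midranks.
sorted (value, group): (11,X), (15,Y), (17,Y), (20,X), (20,Y), (23,X), (24,X), (25,X), (26,X), (36,Y), (38,Y)
ranks: 11->1, 15->2, 17->3, 20->4.5, 20->4.5, 23->6, 24->7, 25->8, 26->9, 36->10, 38->11
Step 2: Rank sum for X: R1 = 1 + 4.5 + 6 + 7 + 8 + 9 = 35.5.
Step 3: U_X = R1 - n1(n1+1)/2 = 35.5 - 6*7/2 = 35.5 - 21 = 14.5.
       U_Y = n1*n2 - U_X = 30 - 14.5 = 15.5.
Step 4: Ties are present, so use the tie-corrected normal approximation (with continuity correction) for the p-value.
Step 5: p-value = 1.000000; compare to alpha = 0.1. fail to reject H0.

U_X = 14.5, p = 1.000000, fail to reject H0 at alpha = 0.1.


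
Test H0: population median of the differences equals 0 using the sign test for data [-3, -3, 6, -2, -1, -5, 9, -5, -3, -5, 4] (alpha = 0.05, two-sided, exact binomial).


Step 1: Discard zero differences. Original n = 11; n_eff = number of nonzero differences = 11.
Nonzero differences (with sign): -3, -3, +6, -2, -1, -5, +9, -5, -3, -5, +4
Step 2: Count signs: positive = 3, negative = 8.
Step 3: Under H0: P(positive) = 0.5, so the number of positives S ~ Bin(11, 0.5).
Step 4: Two-sided exact p-value = sum of Bin(11,0.5) probabilities at or below the observed probability = 0.226562.
Step 5: alpha = 0.05. fail to reject H0.

n_eff = 11, pos = 3, neg = 8, p = 0.226562, fail to reject H0.


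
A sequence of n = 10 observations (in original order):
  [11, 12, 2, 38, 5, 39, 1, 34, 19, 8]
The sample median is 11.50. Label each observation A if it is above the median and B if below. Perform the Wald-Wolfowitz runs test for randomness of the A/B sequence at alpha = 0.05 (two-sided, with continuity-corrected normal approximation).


Step 1: Compute median = 11.50; label A = above, B = below.
Labels in order: BABABABAAB  (n_A = 5, n_B = 5)
Step 2: Count runs R = 9.
Step 3: Under H0 (random ordering), E[R] = 2*n_A*n_B/(n_A+n_B) + 1 = 2*5*5/10 + 1 = 6.0000.
        Var[R] = 2*n_A*n_B*(2*n_A*n_B - n_A - n_B) / ((n_A+n_B)^2 * (n_A+n_B-1)) = 2000/900 = 2.2222.
        SD[R] = 1.4907.
Step 4: Continuity-corrected z = (R - 0.5 - E[R]) / SD[R] = (9 - 0.5 - 6.0000) / 1.4907 = 1.6771.
Step 5: Two-sided p-value via normal approximation = 2*(1 - Phi(|z|)) = 0.093533.
Step 6: alpha = 0.05. fail to reject H0.

R = 9, z = 1.6771, p = 0.093533, fail to reject H0.


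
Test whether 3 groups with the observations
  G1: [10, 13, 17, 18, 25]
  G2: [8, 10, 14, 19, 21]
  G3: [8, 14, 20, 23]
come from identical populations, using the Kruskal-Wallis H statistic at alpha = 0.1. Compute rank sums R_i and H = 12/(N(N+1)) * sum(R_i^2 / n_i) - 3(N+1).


Step 1: Combine all N = 14 observations and assign midranks.
sorted (value, group, rank): (8,G2,1.5), (8,G3,1.5), (10,G1,3.5), (10,G2,3.5), (13,G1,5), (14,G2,6.5), (14,G3,6.5), (17,G1,8), (18,G1,9), (19,G2,10), (20,G3,11), (21,G2,12), (23,G3,13), (25,G1,14)
Step 2: Sum ranks within each group.
R_1 = 39.5 (n_1 = 5)
R_2 = 33.5 (n_2 = 5)
R_3 = 32 (n_3 = 4)
Step 3: H = 12/(N(N+1)) * sum(R_i^2/n_i) - 3(N+1)
     = 12/(14*15) * (39.5^2/5 + 33.5^2/5 + 32^2/4) - 3*15
     = 0.057143 * 792.5 - 45
     = 0.285714.
Step 4: Ties present; correction factor C = 1 - 18/(14^3 - 14) = 0.993407. Corrected H = 0.285714 / 0.993407 = 0.287611.
Step 5: Under H0, H ~ chi^2(2); p-value = 0.866056.
Step 6: alpha = 0.1. fail to reject H0.

H = 0.2876, df = 2, p = 0.866056, fail to reject H0.


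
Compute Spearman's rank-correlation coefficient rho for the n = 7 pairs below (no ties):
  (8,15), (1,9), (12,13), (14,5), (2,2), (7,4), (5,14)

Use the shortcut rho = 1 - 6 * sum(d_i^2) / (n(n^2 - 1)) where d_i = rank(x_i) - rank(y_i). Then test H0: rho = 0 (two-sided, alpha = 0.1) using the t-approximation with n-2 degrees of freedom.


Step 1: Rank x and y separately (midranks; no ties here).
rank(x): 8->5, 1->1, 12->6, 14->7, 2->2, 7->4, 5->3
rank(y): 15->7, 9->4, 13->5, 5->3, 2->1, 4->2, 14->6
Step 2: d_i = R_x(i) - R_y(i); compute d_i^2.
  (5-7)^2=4, (1-4)^2=9, (6-5)^2=1, (7-3)^2=16, (2-1)^2=1, (4-2)^2=4, (3-6)^2=9
sum(d^2) = 44.
Step 3: rho = 1 - 6*44 / (7*(7^2 - 1)) = 1 - 264/336 = 0.214286.
Step 4: Under H0, t = rho * sqrt((n-2)/(1-rho^2)) = 0.4906 ~ t(5).
Step 5: Two-sided p-value from the t-distribution with 5 df = 0.644512.
Step 6: alpha = 0.1. fail to reject H0.

rho = 0.2143, p = 0.644512, fail to reject H0 at alpha = 0.1.


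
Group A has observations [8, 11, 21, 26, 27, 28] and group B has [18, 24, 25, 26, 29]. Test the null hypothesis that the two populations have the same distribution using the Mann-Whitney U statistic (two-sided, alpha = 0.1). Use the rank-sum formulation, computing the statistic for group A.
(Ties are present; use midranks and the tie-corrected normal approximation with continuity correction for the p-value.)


Step 1: Combine and sort all 11 observations; assign midranks.
sorted (value, group): (8,X), (11,X), (18,Y), (21,X), (24,Y), (25,Y), (26,X), (26,Y), (27,X), (28,X), (29,Y)
ranks: 8->1, 11->2, 18->3, 21->4, 24->5, 25->6, 26->7.5, 26->7.5, 27->9, 28->10, 29->11
Step 2: Rank sum for X: R1 = 1 + 2 + 4 + 7.5 + 9 + 10 = 33.5.
Step 3: U_X = R1 - n1(n1+1)/2 = 33.5 - 6*7/2 = 33.5 - 21 = 12.5.
       U_Y = n1*n2 - U_X = 30 - 12.5 = 17.5.
Step 4: Ties are present, so use the tie-corrected normal approximation (with continuity correction) for the p-value.
Step 5: p-value = 0.714379; compare to alpha = 0.1. fail to reject H0.

U_X = 12.5, p = 0.714379, fail to reject H0 at alpha = 0.1.


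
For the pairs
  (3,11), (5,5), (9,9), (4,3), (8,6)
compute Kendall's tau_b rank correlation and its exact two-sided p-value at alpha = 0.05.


Step 1: Enumerate the 10 unordered pairs (i,j) with i<j and classify each by sign(x_j-x_i) * sign(y_j-y_i).
  (1,2):dx=+2,dy=-6->D; (1,3):dx=+6,dy=-2->D; (1,4):dx=+1,dy=-8->D; (1,5):dx=+5,dy=-5->D
  (2,3):dx=+4,dy=+4->C; (2,4):dx=-1,dy=-2->C; (2,5):dx=+3,dy=+1->C; (3,4):dx=-5,dy=-6->C
  (3,5):dx=-1,dy=-3->C; (4,5):dx=+4,dy=+3->C
Step 2: C = 6, D = 4, total pairs = 10.
Step 3: tau = (C - D)/(n(n-1)/2) = (6 - 4)/10 = 0.200000.
Step 4: Exact two-sided p-value (enumerate n! = 120 permutations of y under H0): p = 0.816667.
Step 5: alpha = 0.05. fail to reject H0.

tau_b = 0.2000 (C=6, D=4), p = 0.816667, fail to reject H0.


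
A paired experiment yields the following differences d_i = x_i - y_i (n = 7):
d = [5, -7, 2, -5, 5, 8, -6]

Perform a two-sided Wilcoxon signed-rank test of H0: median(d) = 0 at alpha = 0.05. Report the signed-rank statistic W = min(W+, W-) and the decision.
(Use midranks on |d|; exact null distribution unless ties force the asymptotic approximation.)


Step 1: Drop any zero differences (none here) and take |d_i|.
|d| = [5, 7, 2, 5, 5, 8, 6]
Step 2: Midrank |d_i| (ties get averaged ranks).
ranks: |5|->3, |7|->6, |2|->1, |5|->3, |5|->3, |8|->7, |6|->5
Step 3: Attach original signs; sum ranks with positive sign and with negative sign.
W+ = 3 + 1 + 3 + 7 = 14
W- = 6 + 3 + 5 = 14
(Check: W+ + W- = 28 should equal n(n+1)/2 = 28.)
Step 4: Test statistic W = min(W+, W-) = 14.
Step 5: Ties in |d|, so use the tie-corrected normal approximation.
        E[W] = n(n+1)/4 = 7*8/4 = 14.
        Tie groups: |d|=5 (t=3); sum(t^3 - t) = 24.
        Var[W] = n(n+1)(2n+1)/24 - sum(t^3-t)/48 = 840/24 - 24/48 = 34.5.
        z = (W - E[W]) / sqrt(Var[W]) = (14 - 14) / 5.8737 = 0.0000.
        Two-sided p = 2*Phi(z) = 1.000000.
Step 6: alpha = 0.05. fail to reject H0.

W+ = 14, W- = 14, W = min = 14, p = 1.000000, fail to reject H0.


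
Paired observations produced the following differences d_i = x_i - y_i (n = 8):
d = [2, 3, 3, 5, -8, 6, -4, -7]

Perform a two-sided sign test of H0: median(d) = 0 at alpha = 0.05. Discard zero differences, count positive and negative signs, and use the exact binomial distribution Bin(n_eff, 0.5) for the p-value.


Step 1: Discard zero differences. Original n = 8; n_eff = number of nonzero differences = 8.
Nonzero differences (with sign): +2, +3, +3, +5, -8, +6, -4, -7
Step 2: Count signs: positive = 5, negative = 3.
Step 3: Under H0: P(positive) = 0.5, so the number of positives S ~ Bin(8, 0.5).
Step 4: Two-sided exact p-value = sum of Bin(8,0.5) probabilities at or below the observed probability = 0.726562.
Step 5: alpha = 0.05. fail to reject H0.

n_eff = 8, pos = 5, neg = 3, p = 0.726562, fail to reject H0.


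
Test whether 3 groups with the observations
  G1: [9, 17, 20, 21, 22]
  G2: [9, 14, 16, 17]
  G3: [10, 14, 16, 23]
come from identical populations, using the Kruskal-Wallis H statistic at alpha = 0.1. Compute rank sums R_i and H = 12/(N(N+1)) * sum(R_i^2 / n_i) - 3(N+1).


Step 1: Combine all N = 13 observations and assign midranks.
sorted (value, group, rank): (9,G1,1.5), (9,G2,1.5), (10,G3,3), (14,G2,4.5), (14,G3,4.5), (16,G2,6.5), (16,G3,6.5), (17,G1,8.5), (17,G2,8.5), (20,G1,10), (21,G1,11), (22,G1,12), (23,G3,13)
Step 2: Sum ranks within each group.
R_1 = 43 (n_1 = 5)
R_2 = 21 (n_2 = 4)
R_3 = 27 (n_3 = 4)
Step 3: H = 12/(N(N+1)) * sum(R_i^2/n_i) - 3(N+1)
     = 12/(13*14) * (43^2/5 + 21^2/4 + 27^2/4) - 3*14
     = 0.065934 * 662.3 - 42
     = 1.668132.
Step 4: Ties present; correction factor C = 1 - 24/(13^3 - 13) = 0.989011. Corrected H = 1.668132 / 0.989011 = 1.686667.
Step 5: Under H0, H ~ chi^2(2); p-value = 0.430274.
Step 6: alpha = 0.1. fail to reject H0.

H = 1.6867, df = 2, p = 0.430274, fail to reject H0.


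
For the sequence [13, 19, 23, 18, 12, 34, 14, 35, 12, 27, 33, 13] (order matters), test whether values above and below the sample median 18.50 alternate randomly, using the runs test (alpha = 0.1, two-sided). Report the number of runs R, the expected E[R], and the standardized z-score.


Step 1: Compute median = 18.50; label A = above, B = below.
Labels in order: BAABBABABAAB  (n_A = 6, n_B = 6)
Step 2: Count runs R = 9.
Step 3: Under H0 (random ordering), E[R] = 2*n_A*n_B/(n_A+n_B) + 1 = 2*6*6/12 + 1 = 7.0000.
        Var[R] = 2*n_A*n_B*(2*n_A*n_B - n_A - n_B) / ((n_A+n_B)^2 * (n_A+n_B-1)) = 4320/1584 = 2.7273.
        SD[R] = 1.6514.
Step 4: Continuity-corrected z = (R - 0.5 - E[R]) / SD[R] = (9 - 0.5 - 7.0000) / 1.6514 = 0.9083.
Step 5: Two-sided p-value via normal approximation = 2*(1 - Phi(|z|)) = 0.363722.
Step 6: alpha = 0.1. fail to reject H0.

R = 9, z = 0.9083, p = 0.363722, fail to reject H0.


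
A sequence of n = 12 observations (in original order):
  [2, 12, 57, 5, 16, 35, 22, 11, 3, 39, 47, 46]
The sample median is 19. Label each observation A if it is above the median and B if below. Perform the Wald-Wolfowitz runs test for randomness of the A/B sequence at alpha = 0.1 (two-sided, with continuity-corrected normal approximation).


Step 1: Compute median = 19; label A = above, B = below.
Labels in order: BBABBAABBAAA  (n_A = 6, n_B = 6)
Step 2: Count runs R = 6.
Step 3: Under H0 (random ordering), E[R] = 2*n_A*n_B/(n_A+n_B) + 1 = 2*6*6/12 + 1 = 7.0000.
        Var[R] = 2*n_A*n_B*(2*n_A*n_B - n_A - n_B) / ((n_A+n_B)^2 * (n_A+n_B-1)) = 4320/1584 = 2.7273.
        SD[R] = 1.6514.
Step 4: Continuity-corrected z = (R + 0.5 - E[R]) / SD[R] = (6 + 0.5 - 7.0000) / 1.6514 = -0.3028.
Step 5: Two-sided p-value via normal approximation = 2*(1 - Phi(|z|)) = 0.762069.
Step 6: alpha = 0.1. fail to reject H0.

R = 6, z = -0.3028, p = 0.762069, fail to reject H0.


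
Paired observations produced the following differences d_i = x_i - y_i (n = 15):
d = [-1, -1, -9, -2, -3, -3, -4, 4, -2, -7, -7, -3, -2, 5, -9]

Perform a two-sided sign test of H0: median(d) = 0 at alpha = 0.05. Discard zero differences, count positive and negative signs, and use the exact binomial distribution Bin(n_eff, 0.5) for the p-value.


Step 1: Discard zero differences. Original n = 15; n_eff = number of nonzero differences = 15.
Nonzero differences (with sign): -1, -1, -9, -2, -3, -3, -4, +4, -2, -7, -7, -3, -2, +5, -9
Step 2: Count signs: positive = 2, negative = 13.
Step 3: Under H0: P(positive) = 0.5, so the number of positives S ~ Bin(15, 0.5).
Step 4: Two-sided exact p-value = sum of Bin(15,0.5) probabilities at or below the observed probability = 0.007385.
Step 5: alpha = 0.05. reject H0.

n_eff = 15, pos = 2, neg = 13, p = 0.007385, reject H0.


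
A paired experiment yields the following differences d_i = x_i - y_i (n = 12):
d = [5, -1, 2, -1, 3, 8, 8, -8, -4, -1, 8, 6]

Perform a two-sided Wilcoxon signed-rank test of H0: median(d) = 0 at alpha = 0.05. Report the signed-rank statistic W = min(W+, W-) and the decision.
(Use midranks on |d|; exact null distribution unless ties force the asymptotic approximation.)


Step 1: Drop any zero differences (none here) and take |d_i|.
|d| = [5, 1, 2, 1, 3, 8, 8, 8, 4, 1, 8, 6]
Step 2: Midrank |d_i| (ties get averaged ranks).
ranks: |5|->7, |1|->2, |2|->4, |1|->2, |3|->5, |8|->10.5, |8|->10.5, |8|->10.5, |4|->6, |1|->2, |8|->10.5, |6|->8
Step 3: Attach original signs; sum ranks with positive sign and with negative sign.
W+ = 7 + 4 + 5 + 10.5 + 10.5 + 10.5 + 8 = 55.5
W- = 2 + 2 + 10.5 + 6 + 2 = 22.5
(Check: W+ + W- = 78 should equal n(n+1)/2 = 78.)
Step 4: Test statistic W = min(W+, W-) = 22.5.
Step 5: Ties in |d|, so use the tie-corrected normal approximation.
        E[W] = n(n+1)/4 = 12*13/4 = 39.
        Tie groups: |d|=1 (t=3), |d|=8 (t=4); sum(t^3 - t) = 84.
        Var[W] = n(n+1)(2n+1)/24 - sum(t^3-t)/48 = 3900/24 - 84/48 = 160.75.
        z = (W - E[W]) / sqrt(Var[W]) = (22.5 - 39) / 12.6787 = -1.3014.
        Two-sided p = 2*Phi(z) = 0.193124.
Step 6: alpha = 0.05. fail to reject H0.

W+ = 55.5, W- = 22.5, W = min = 22.5, p = 0.193124, fail to reject H0.


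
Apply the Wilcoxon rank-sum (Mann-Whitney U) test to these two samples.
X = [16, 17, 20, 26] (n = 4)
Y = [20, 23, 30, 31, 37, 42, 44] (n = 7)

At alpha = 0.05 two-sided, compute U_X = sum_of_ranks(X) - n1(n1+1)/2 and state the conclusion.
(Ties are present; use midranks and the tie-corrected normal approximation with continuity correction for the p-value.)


Step 1: Combine and sort all 11 observations; assign midranks.
sorted (value, group): (16,X), (17,X), (20,X), (20,Y), (23,Y), (26,X), (30,Y), (31,Y), (37,Y), (42,Y), (44,Y)
ranks: 16->1, 17->2, 20->3.5, 20->3.5, 23->5, 26->6, 30->7, 31->8, 37->9, 42->10, 44->11
Step 2: Rank sum for X: R1 = 1 + 2 + 3.5 + 6 = 12.5.
Step 3: U_X = R1 - n1(n1+1)/2 = 12.5 - 4*5/2 = 12.5 - 10 = 2.5.
       U_Y = n1*n2 - U_X = 28 - 2.5 = 25.5.
Step 4: Ties are present, so use the tie-corrected normal approximation (with continuity correction) for the p-value.
Step 5: p-value = 0.037202; compare to alpha = 0.05. reject H0.

U_X = 2.5, p = 0.037202, reject H0 at alpha = 0.05.


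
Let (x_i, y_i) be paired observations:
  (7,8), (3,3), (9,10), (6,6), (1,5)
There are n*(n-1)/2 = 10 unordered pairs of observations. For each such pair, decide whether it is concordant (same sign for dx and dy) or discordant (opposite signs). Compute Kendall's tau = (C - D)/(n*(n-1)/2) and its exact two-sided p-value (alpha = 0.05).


Step 1: Enumerate the 10 unordered pairs (i,j) with i<j and classify each by sign(x_j-x_i) * sign(y_j-y_i).
  (1,2):dx=-4,dy=-5->C; (1,3):dx=+2,dy=+2->C; (1,4):dx=-1,dy=-2->C; (1,5):dx=-6,dy=-3->C
  (2,3):dx=+6,dy=+7->C; (2,4):dx=+3,dy=+3->C; (2,5):dx=-2,dy=+2->D; (3,4):dx=-3,dy=-4->C
  (3,5):dx=-8,dy=-5->C; (4,5):dx=-5,dy=-1->C
Step 2: C = 9, D = 1, total pairs = 10.
Step 3: tau = (C - D)/(n(n-1)/2) = (9 - 1)/10 = 0.800000.
Step 4: Exact two-sided p-value (enumerate n! = 120 permutations of y under H0): p = 0.083333.
Step 5: alpha = 0.05. fail to reject H0.

tau_b = 0.8000 (C=9, D=1), p = 0.083333, fail to reject H0.


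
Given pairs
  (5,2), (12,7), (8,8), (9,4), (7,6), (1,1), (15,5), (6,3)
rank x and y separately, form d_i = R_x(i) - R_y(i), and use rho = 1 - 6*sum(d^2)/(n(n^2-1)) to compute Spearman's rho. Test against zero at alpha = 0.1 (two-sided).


Step 1: Rank x and y separately (midranks; no ties here).
rank(x): 5->2, 12->7, 8->5, 9->6, 7->4, 1->1, 15->8, 6->3
rank(y): 2->2, 7->7, 8->8, 4->4, 6->6, 1->1, 5->5, 3->3
Step 2: d_i = R_x(i) - R_y(i); compute d_i^2.
  (2-2)^2=0, (7-7)^2=0, (5-8)^2=9, (6-4)^2=4, (4-6)^2=4, (1-1)^2=0, (8-5)^2=9, (3-3)^2=0
sum(d^2) = 26.
Step 3: rho = 1 - 6*26 / (8*(8^2 - 1)) = 1 - 156/504 = 0.690476.
Step 4: Under H0, t = rho * sqrt((n-2)/(1-rho^2)) = 2.3382 ~ t(6).
Step 5: Two-sided p-value from the t-distribution with 6 df = 0.057990.
Step 6: alpha = 0.1. reject H0.

rho = 0.6905, p = 0.057990, reject H0 at alpha = 0.1.


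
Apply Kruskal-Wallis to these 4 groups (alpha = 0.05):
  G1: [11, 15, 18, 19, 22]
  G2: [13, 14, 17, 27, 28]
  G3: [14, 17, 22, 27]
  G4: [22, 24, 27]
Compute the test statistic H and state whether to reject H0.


Step 1: Combine all N = 17 observations and assign midranks.
sorted (value, group, rank): (11,G1,1), (13,G2,2), (14,G2,3.5), (14,G3,3.5), (15,G1,5), (17,G2,6.5), (17,G3,6.5), (18,G1,8), (19,G1,9), (22,G1,11), (22,G3,11), (22,G4,11), (24,G4,13), (27,G2,15), (27,G3,15), (27,G4,15), (28,G2,17)
Step 2: Sum ranks within each group.
R_1 = 34 (n_1 = 5)
R_2 = 44 (n_2 = 5)
R_3 = 36 (n_3 = 4)
R_4 = 39 (n_4 = 3)
Step 3: H = 12/(N(N+1)) * sum(R_i^2/n_i) - 3(N+1)
     = 12/(17*18) * (34^2/5 + 44^2/5 + 36^2/4 + 39^2/3) - 3*18
     = 0.039216 * 1449.4 - 54
     = 2.839216.
Step 4: Ties present; correction factor C = 1 - 60/(17^3 - 17) = 0.987745. Corrected H = 2.839216 / 0.987745 = 2.874442.
Step 5: Under H0, H ~ chi^2(3); p-value = 0.411392.
Step 6: alpha = 0.05. fail to reject H0.

H = 2.8744, df = 3, p = 0.411392, fail to reject H0.


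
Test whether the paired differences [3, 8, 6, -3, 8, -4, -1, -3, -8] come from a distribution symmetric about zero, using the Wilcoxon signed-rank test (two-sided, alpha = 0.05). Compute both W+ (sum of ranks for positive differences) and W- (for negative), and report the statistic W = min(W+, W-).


Step 1: Drop any zero differences (none here) and take |d_i|.
|d| = [3, 8, 6, 3, 8, 4, 1, 3, 8]
Step 2: Midrank |d_i| (ties get averaged ranks).
ranks: |3|->3, |8|->8, |6|->6, |3|->3, |8|->8, |4|->5, |1|->1, |3|->3, |8|->8
Step 3: Attach original signs; sum ranks with positive sign and with negative sign.
W+ = 3 + 8 + 6 + 8 = 25
W- = 3 + 5 + 1 + 3 + 8 = 20
(Check: W+ + W- = 45 should equal n(n+1)/2 = 45.)
Step 4: Test statistic W = min(W+, W-) = 20.
Step 5: Ties in |d|, so use the tie-corrected normal approximation.
        E[W] = n(n+1)/4 = 9*10/4 = 22.5.
        Tie groups: |d|=3 (t=3), |d|=8 (t=3); sum(t^3 - t) = 48.
        Var[W] = n(n+1)(2n+1)/24 - sum(t^3-t)/48 = 1710/24 - 48/48 = 70.25.
        z = (W - E[W]) / sqrt(Var[W]) = (20 - 22.5) / 8.3815 = -0.2983.
        Two-sided p = 2*Phi(z) = 0.765493.
Step 6: alpha = 0.05. fail to reject H0.

W+ = 25, W- = 20, W = min = 20, p = 0.765493, fail to reject H0.


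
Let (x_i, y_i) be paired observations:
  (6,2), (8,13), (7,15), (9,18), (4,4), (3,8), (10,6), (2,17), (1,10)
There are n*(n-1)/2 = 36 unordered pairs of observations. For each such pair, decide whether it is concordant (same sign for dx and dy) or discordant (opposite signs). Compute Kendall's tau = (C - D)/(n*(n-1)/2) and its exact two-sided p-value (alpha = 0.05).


Step 1: Enumerate the 36 unordered pairs (i,j) with i<j and classify each by sign(x_j-x_i) * sign(y_j-y_i).
  (1,2):dx=+2,dy=+11->C; (1,3):dx=+1,dy=+13->C; (1,4):dx=+3,dy=+16->C; (1,5):dx=-2,dy=+2->D
  (1,6):dx=-3,dy=+6->D; (1,7):dx=+4,dy=+4->C; (1,8):dx=-4,dy=+15->D; (1,9):dx=-5,dy=+8->D
  (2,3):dx=-1,dy=+2->D; (2,4):dx=+1,dy=+5->C; (2,5):dx=-4,dy=-9->C; (2,6):dx=-5,dy=-5->C
  (2,7):dx=+2,dy=-7->D; (2,8):dx=-6,dy=+4->D; (2,9):dx=-7,dy=-3->C; (3,4):dx=+2,dy=+3->C
  (3,5):dx=-3,dy=-11->C; (3,6):dx=-4,dy=-7->C; (3,7):dx=+3,dy=-9->D; (3,8):dx=-5,dy=+2->D
  (3,9):dx=-6,dy=-5->C; (4,5):dx=-5,dy=-14->C; (4,6):dx=-6,dy=-10->C; (4,7):dx=+1,dy=-12->D
  (4,8):dx=-7,dy=-1->C; (4,9):dx=-8,dy=-8->C; (5,6):dx=-1,dy=+4->D; (5,7):dx=+6,dy=+2->C
  (5,8):dx=-2,dy=+13->D; (5,9):dx=-3,dy=+6->D; (6,7):dx=+7,dy=-2->D; (6,8):dx=-1,dy=+9->D
  (6,9):dx=-2,dy=+2->D; (7,8):dx=-8,dy=+11->D; (7,9):dx=-9,dy=+4->D; (8,9):dx=-1,dy=-7->C
Step 2: C = 18, D = 18, total pairs = 36.
Step 3: tau = (C - D)/(n(n-1)/2) = (18 - 18)/36 = 0.000000.
Step 4: Exact two-sided p-value (enumerate n! = 362880 permutations of y under H0): p = 1.000000.
Step 5: alpha = 0.05. fail to reject H0.

tau_b = 0.0000 (C=18, D=18), p = 1.000000, fail to reject H0.


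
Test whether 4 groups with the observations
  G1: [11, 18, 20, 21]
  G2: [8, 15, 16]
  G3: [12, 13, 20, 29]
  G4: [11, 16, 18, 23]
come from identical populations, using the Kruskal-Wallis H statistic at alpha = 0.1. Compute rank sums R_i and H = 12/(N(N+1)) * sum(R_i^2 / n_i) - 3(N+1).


Step 1: Combine all N = 15 observations and assign midranks.
sorted (value, group, rank): (8,G2,1), (11,G1,2.5), (11,G4,2.5), (12,G3,4), (13,G3,5), (15,G2,6), (16,G2,7.5), (16,G4,7.5), (18,G1,9.5), (18,G4,9.5), (20,G1,11.5), (20,G3,11.5), (21,G1,13), (23,G4,14), (29,G3,15)
Step 2: Sum ranks within each group.
R_1 = 36.5 (n_1 = 4)
R_2 = 14.5 (n_2 = 3)
R_3 = 35.5 (n_3 = 4)
R_4 = 33.5 (n_4 = 4)
Step 3: H = 12/(N(N+1)) * sum(R_i^2/n_i) - 3(N+1)
     = 12/(15*16) * (36.5^2/4 + 14.5^2/3 + 35.5^2/4 + 33.5^2/4) - 3*16
     = 0.050000 * 998.771 - 48
     = 1.938542.
Step 4: Ties present; correction factor C = 1 - 24/(15^3 - 15) = 0.992857. Corrected H = 1.938542 / 0.992857 = 1.952488.
Step 5: Under H0, H ~ chi^2(3); p-value = 0.582326.
Step 6: alpha = 0.1. fail to reject H0.

H = 1.9525, df = 3, p = 0.582326, fail to reject H0.


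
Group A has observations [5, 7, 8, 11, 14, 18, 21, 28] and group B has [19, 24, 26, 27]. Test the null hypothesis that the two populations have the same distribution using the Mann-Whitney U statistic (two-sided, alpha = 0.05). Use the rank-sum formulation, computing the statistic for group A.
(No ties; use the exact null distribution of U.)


Step 1: Combine and sort all 12 observations; assign midranks.
sorted (value, group): (5,X), (7,X), (8,X), (11,X), (14,X), (18,X), (19,Y), (21,X), (24,Y), (26,Y), (27,Y), (28,X)
ranks: 5->1, 7->2, 8->3, 11->4, 14->5, 18->6, 19->7, 21->8, 24->9, 26->10, 27->11, 28->12
Step 2: Rank sum for X: R1 = 1 + 2 + 3 + 4 + 5 + 6 + 8 + 12 = 41.
Step 3: U_X = R1 - n1(n1+1)/2 = 41 - 8*9/2 = 41 - 36 = 5.
       U_Y = n1*n2 - U_X = 32 - 5 = 27.
Step 4: No ties, so the exact null distribution of U (based on enumerating the C(12,8) = 495 equally likely rank assignments) gives the two-sided p-value.
Step 5: p-value = 0.072727; compare to alpha = 0.05. fail to reject H0.

U_X = 5, p = 0.072727, fail to reject H0 at alpha = 0.05.


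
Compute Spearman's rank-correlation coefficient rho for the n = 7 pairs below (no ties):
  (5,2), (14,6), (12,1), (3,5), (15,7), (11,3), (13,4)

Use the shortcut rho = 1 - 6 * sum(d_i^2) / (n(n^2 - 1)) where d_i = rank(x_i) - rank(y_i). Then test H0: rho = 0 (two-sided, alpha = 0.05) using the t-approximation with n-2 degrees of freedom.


Step 1: Rank x and y separately (midranks; no ties here).
rank(x): 5->2, 14->6, 12->4, 3->1, 15->7, 11->3, 13->5
rank(y): 2->2, 6->6, 1->1, 5->5, 7->7, 3->3, 4->4
Step 2: d_i = R_x(i) - R_y(i); compute d_i^2.
  (2-2)^2=0, (6-6)^2=0, (4-1)^2=9, (1-5)^2=16, (7-7)^2=0, (3-3)^2=0, (5-4)^2=1
sum(d^2) = 26.
Step 3: rho = 1 - 6*26 / (7*(7^2 - 1)) = 1 - 156/336 = 0.535714.
Step 4: Under H0, t = rho * sqrt((n-2)/(1-rho^2)) = 1.4186 ~ t(5).
Step 5: Two-sided p-value from the t-distribution with 5 df = 0.215217.
Step 6: alpha = 0.05. fail to reject H0.

rho = 0.5357, p = 0.215217, fail to reject H0 at alpha = 0.05.


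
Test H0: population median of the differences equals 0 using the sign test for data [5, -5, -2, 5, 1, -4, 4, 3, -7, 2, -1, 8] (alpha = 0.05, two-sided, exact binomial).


Step 1: Discard zero differences. Original n = 12; n_eff = number of nonzero differences = 12.
Nonzero differences (with sign): +5, -5, -2, +5, +1, -4, +4, +3, -7, +2, -1, +8
Step 2: Count signs: positive = 7, negative = 5.
Step 3: Under H0: P(positive) = 0.5, so the number of positives S ~ Bin(12, 0.5).
Step 4: Two-sided exact p-value = sum of Bin(12,0.5) probabilities at or below the observed probability = 0.774414.
Step 5: alpha = 0.05. fail to reject H0.

n_eff = 12, pos = 7, neg = 5, p = 0.774414, fail to reject H0.


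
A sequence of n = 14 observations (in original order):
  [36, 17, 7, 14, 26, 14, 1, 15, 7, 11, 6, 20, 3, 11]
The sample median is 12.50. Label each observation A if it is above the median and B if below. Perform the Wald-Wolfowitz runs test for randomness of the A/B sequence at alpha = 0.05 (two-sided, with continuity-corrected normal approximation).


Step 1: Compute median = 12.50; label A = above, B = below.
Labels in order: AABAAABABBBABB  (n_A = 7, n_B = 7)
Step 2: Count runs R = 8.
Step 3: Under H0 (random ordering), E[R] = 2*n_A*n_B/(n_A+n_B) + 1 = 2*7*7/14 + 1 = 8.0000.
        Var[R] = 2*n_A*n_B*(2*n_A*n_B - n_A - n_B) / ((n_A+n_B)^2 * (n_A+n_B-1)) = 8232/2548 = 3.2308.
        SD[R] = 1.7974.
Step 4: R = E[R], so z = 0 with no continuity correction.
Step 5: Two-sided p-value via normal approximation = 2*(1 - Phi(|z|)) = 1.000000.
Step 6: alpha = 0.05. fail to reject H0.

R = 8, z = 0.0000, p = 1.000000, fail to reject H0.


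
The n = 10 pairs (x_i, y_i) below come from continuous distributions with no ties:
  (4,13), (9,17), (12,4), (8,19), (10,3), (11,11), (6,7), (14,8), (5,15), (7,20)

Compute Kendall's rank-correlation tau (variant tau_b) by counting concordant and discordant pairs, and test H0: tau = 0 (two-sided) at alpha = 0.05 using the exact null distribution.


Step 1: Enumerate the 45 unordered pairs (i,j) with i<j and classify each by sign(x_j-x_i) * sign(y_j-y_i).
  (1,2):dx=+5,dy=+4->C; (1,3):dx=+8,dy=-9->D; (1,4):dx=+4,dy=+6->C; (1,5):dx=+6,dy=-10->D
  (1,6):dx=+7,dy=-2->D; (1,7):dx=+2,dy=-6->D; (1,8):dx=+10,dy=-5->D; (1,9):dx=+1,dy=+2->C
  (1,10):dx=+3,dy=+7->C; (2,3):dx=+3,dy=-13->D; (2,4):dx=-1,dy=+2->D; (2,5):dx=+1,dy=-14->D
  (2,6):dx=+2,dy=-6->D; (2,7):dx=-3,dy=-10->C; (2,8):dx=+5,dy=-9->D; (2,9):dx=-4,dy=-2->C
  (2,10):dx=-2,dy=+3->D; (3,4):dx=-4,dy=+15->D; (3,5):dx=-2,dy=-1->C; (3,6):dx=-1,dy=+7->D
  (3,7):dx=-6,dy=+3->D; (3,8):dx=+2,dy=+4->C; (3,9):dx=-7,dy=+11->D; (3,10):dx=-5,dy=+16->D
  (4,5):dx=+2,dy=-16->D; (4,6):dx=+3,dy=-8->D; (4,7):dx=-2,dy=-12->C; (4,8):dx=+6,dy=-11->D
  (4,9):dx=-3,dy=-4->C; (4,10):dx=-1,dy=+1->D; (5,6):dx=+1,dy=+8->C; (5,7):dx=-4,dy=+4->D
  (5,8):dx=+4,dy=+5->C; (5,9):dx=-5,dy=+12->D; (5,10):dx=-3,dy=+17->D; (6,7):dx=-5,dy=-4->C
  (6,8):dx=+3,dy=-3->D; (6,9):dx=-6,dy=+4->D; (6,10):dx=-4,dy=+9->D; (7,8):dx=+8,dy=+1->C
  (7,9):dx=-1,dy=+8->D; (7,10):dx=+1,dy=+13->C; (8,9):dx=-9,dy=+7->D; (8,10):dx=-7,dy=+12->D
  (9,10):dx=+2,dy=+5->C
Step 2: C = 16, D = 29, total pairs = 45.
Step 3: tau = (C - D)/(n(n-1)/2) = (16 - 29)/45 = -0.288889.
Step 4: Exact two-sided p-value (enumerate n! = 3628800 permutations of y under H0): p = 0.291248.
Step 5: alpha = 0.05. fail to reject H0.

tau_b = -0.2889 (C=16, D=29), p = 0.291248, fail to reject H0.


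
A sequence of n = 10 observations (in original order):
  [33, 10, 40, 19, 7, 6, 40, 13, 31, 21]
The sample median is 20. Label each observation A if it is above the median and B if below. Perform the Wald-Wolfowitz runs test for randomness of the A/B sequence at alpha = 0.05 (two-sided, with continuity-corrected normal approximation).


Step 1: Compute median = 20; label A = above, B = below.
Labels in order: ABABBBABAA  (n_A = 5, n_B = 5)
Step 2: Count runs R = 7.
Step 3: Under H0 (random ordering), E[R] = 2*n_A*n_B/(n_A+n_B) + 1 = 2*5*5/10 + 1 = 6.0000.
        Var[R] = 2*n_A*n_B*(2*n_A*n_B - n_A - n_B) / ((n_A+n_B)^2 * (n_A+n_B-1)) = 2000/900 = 2.2222.
        SD[R] = 1.4907.
Step 4: Continuity-corrected z = (R - 0.5 - E[R]) / SD[R] = (7 - 0.5 - 6.0000) / 1.4907 = 0.3354.
Step 5: Two-sided p-value via normal approximation = 2*(1 - Phi(|z|)) = 0.737316.
Step 6: alpha = 0.05. fail to reject H0.

R = 7, z = 0.3354, p = 0.737316, fail to reject H0.


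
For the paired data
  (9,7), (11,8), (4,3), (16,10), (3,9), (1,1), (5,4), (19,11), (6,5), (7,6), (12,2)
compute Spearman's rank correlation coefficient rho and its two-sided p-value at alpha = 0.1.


Step 1: Rank x and y separately (midranks; no ties here).
rank(x): 9->7, 11->8, 4->3, 16->10, 3->2, 1->1, 5->4, 19->11, 6->5, 7->6, 12->9
rank(y): 7->7, 8->8, 3->3, 10->10, 9->9, 1->1, 4->4, 11->11, 5->5, 6->6, 2->2
Step 2: d_i = R_x(i) - R_y(i); compute d_i^2.
  (7-7)^2=0, (8-8)^2=0, (3-3)^2=0, (10-10)^2=0, (2-9)^2=49, (1-1)^2=0, (4-4)^2=0, (11-11)^2=0, (5-5)^2=0, (6-6)^2=0, (9-2)^2=49
sum(d^2) = 98.
Step 3: rho = 1 - 6*98 / (11*(11^2 - 1)) = 1 - 588/1320 = 0.554545.
Step 4: Under H0, t = rho * sqrt((n-2)/(1-rho^2)) = 1.9992 ~ t(9).
Step 5: Two-sided p-value from the t-distribution with 9 df = 0.076652.
Step 6: alpha = 0.1. reject H0.

rho = 0.5545, p = 0.076652, reject H0 at alpha = 0.1.


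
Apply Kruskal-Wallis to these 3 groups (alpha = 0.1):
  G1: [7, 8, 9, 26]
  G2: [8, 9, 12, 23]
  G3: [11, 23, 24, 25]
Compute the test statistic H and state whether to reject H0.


Step 1: Combine all N = 12 observations and assign midranks.
sorted (value, group, rank): (7,G1,1), (8,G1,2.5), (8,G2,2.5), (9,G1,4.5), (9,G2,4.5), (11,G3,6), (12,G2,7), (23,G2,8.5), (23,G3,8.5), (24,G3,10), (25,G3,11), (26,G1,12)
Step 2: Sum ranks within each group.
R_1 = 20 (n_1 = 4)
R_2 = 22.5 (n_2 = 4)
R_3 = 35.5 (n_3 = 4)
Step 3: H = 12/(N(N+1)) * sum(R_i^2/n_i) - 3(N+1)
     = 12/(12*13) * (20^2/4 + 22.5^2/4 + 35.5^2/4) - 3*13
     = 0.076923 * 541.625 - 39
     = 2.663462.
Step 4: Ties present; correction factor C = 1 - 18/(12^3 - 12) = 0.989510. Corrected H = 2.663462 / 0.989510 = 2.691696.
Step 5: Under H0, H ~ chi^2(2); p-value = 0.260319.
Step 6: alpha = 0.1. fail to reject H0.

H = 2.6917, df = 2, p = 0.260319, fail to reject H0.


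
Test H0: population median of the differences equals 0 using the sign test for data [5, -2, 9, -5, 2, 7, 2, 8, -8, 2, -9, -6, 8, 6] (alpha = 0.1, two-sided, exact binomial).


Step 1: Discard zero differences. Original n = 14; n_eff = number of nonzero differences = 14.
Nonzero differences (with sign): +5, -2, +9, -5, +2, +7, +2, +8, -8, +2, -9, -6, +8, +6
Step 2: Count signs: positive = 9, negative = 5.
Step 3: Under H0: P(positive) = 0.5, so the number of positives S ~ Bin(14, 0.5).
Step 4: Two-sided exact p-value = sum of Bin(14,0.5) probabilities at or below the observed probability = 0.423950.
Step 5: alpha = 0.1. fail to reject H0.

n_eff = 14, pos = 9, neg = 5, p = 0.423950, fail to reject H0.


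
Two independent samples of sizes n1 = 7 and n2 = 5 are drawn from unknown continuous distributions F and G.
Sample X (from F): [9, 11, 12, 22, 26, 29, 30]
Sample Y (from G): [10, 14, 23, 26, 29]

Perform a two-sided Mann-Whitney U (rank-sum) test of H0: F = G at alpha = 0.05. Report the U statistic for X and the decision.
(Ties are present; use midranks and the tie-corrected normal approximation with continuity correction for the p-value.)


Step 1: Combine and sort all 12 observations; assign midranks.
sorted (value, group): (9,X), (10,Y), (11,X), (12,X), (14,Y), (22,X), (23,Y), (26,X), (26,Y), (29,X), (29,Y), (30,X)
ranks: 9->1, 10->2, 11->3, 12->4, 14->5, 22->6, 23->7, 26->8.5, 26->8.5, 29->10.5, 29->10.5, 30->12
Step 2: Rank sum for X: R1 = 1 + 3 + 4 + 6 + 8.5 + 10.5 + 12 = 45.
Step 3: U_X = R1 - n1(n1+1)/2 = 45 - 7*8/2 = 45 - 28 = 17.
       U_Y = n1*n2 - U_X = 35 - 17 = 18.
Step 4: Ties are present, so use the tie-corrected normal approximation (with continuity correction) for the p-value.
Step 5: p-value = 1.000000; compare to alpha = 0.05. fail to reject H0.

U_X = 17, p = 1.000000, fail to reject H0 at alpha = 0.05.


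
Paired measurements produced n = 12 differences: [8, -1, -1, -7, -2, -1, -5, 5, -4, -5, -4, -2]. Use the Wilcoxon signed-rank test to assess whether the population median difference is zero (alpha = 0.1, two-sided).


Step 1: Drop any zero differences (none here) and take |d_i|.
|d| = [8, 1, 1, 7, 2, 1, 5, 5, 4, 5, 4, 2]
Step 2: Midrank |d_i| (ties get averaged ranks).
ranks: |8|->12, |1|->2, |1|->2, |7|->11, |2|->4.5, |1|->2, |5|->9, |5|->9, |4|->6.5, |5|->9, |4|->6.5, |2|->4.5
Step 3: Attach original signs; sum ranks with positive sign and with negative sign.
W+ = 12 + 9 = 21
W- = 2 + 2 + 11 + 4.5 + 2 + 9 + 6.5 + 9 + 6.5 + 4.5 = 57
(Check: W+ + W- = 78 should equal n(n+1)/2 = 78.)
Step 4: Test statistic W = min(W+, W-) = 21.
Step 5: Ties in |d|, so use the tie-corrected normal approximation.
        E[W] = n(n+1)/4 = 12*13/4 = 39.
        Tie groups: |d|=1 (t=3), |d|=2 (t=2), |d|=4 (t=2), |d|=5 (t=3); sum(t^3 - t) = 60.
        Var[W] = n(n+1)(2n+1)/24 - sum(t^3-t)/48 = 3900/24 - 60/48 = 161.25.
        z = (W - E[W]) / sqrt(Var[W]) = (21 - 39) / 12.6984 = -1.4175.
        Two-sided p = 2*Phi(z) = 0.156337.
Step 6: alpha = 0.1. fail to reject H0.

W+ = 21, W- = 57, W = min = 21, p = 0.156337, fail to reject H0.


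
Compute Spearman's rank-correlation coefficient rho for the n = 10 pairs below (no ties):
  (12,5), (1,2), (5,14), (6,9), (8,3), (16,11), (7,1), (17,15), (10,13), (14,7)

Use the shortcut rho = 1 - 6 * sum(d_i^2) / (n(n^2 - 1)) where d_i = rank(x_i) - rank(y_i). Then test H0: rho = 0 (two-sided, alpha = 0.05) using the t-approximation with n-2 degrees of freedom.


Step 1: Rank x and y separately (midranks; no ties here).
rank(x): 12->7, 1->1, 5->2, 6->3, 8->5, 16->9, 7->4, 17->10, 10->6, 14->8
rank(y): 5->4, 2->2, 14->9, 9->6, 3->3, 11->7, 1->1, 15->10, 13->8, 7->5
Step 2: d_i = R_x(i) - R_y(i); compute d_i^2.
  (7-4)^2=9, (1-2)^2=1, (2-9)^2=49, (3-6)^2=9, (5-3)^2=4, (9-7)^2=4, (4-1)^2=9, (10-10)^2=0, (6-8)^2=4, (8-5)^2=9
sum(d^2) = 98.
Step 3: rho = 1 - 6*98 / (10*(10^2 - 1)) = 1 - 588/990 = 0.406061.
Step 4: Under H0, t = rho * sqrt((n-2)/(1-rho^2)) = 1.2568 ~ t(8).
Step 5: Two-sided p-value from the t-distribution with 8 df = 0.244282.
Step 6: alpha = 0.05. fail to reject H0.

rho = 0.4061, p = 0.244282, fail to reject H0 at alpha = 0.05.


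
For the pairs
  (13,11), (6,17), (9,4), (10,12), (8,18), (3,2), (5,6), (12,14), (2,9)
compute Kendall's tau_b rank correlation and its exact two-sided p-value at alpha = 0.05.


Step 1: Enumerate the 36 unordered pairs (i,j) with i<j and classify each by sign(x_j-x_i) * sign(y_j-y_i).
  (1,2):dx=-7,dy=+6->D; (1,3):dx=-4,dy=-7->C; (1,4):dx=-3,dy=+1->D; (1,5):dx=-5,dy=+7->D
  (1,6):dx=-10,dy=-9->C; (1,7):dx=-8,dy=-5->C; (1,8):dx=-1,dy=+3->D; (1,9):dx=-11,dy=-2->C
  (2,3):dx=+3,dy=-13->D; (2,4):dx=+4,dy=-5->D; (2,5):dx=+2,dy=+1->C; (2,6):dx=-3,dy=-15->C
  (2,7):dx=-1,dy=-11->C; (2,8):dx=+6,dy=-3->D; (2,9):dx=-4,dy=-8->C; (3,4):dx=+1,dy=+8->C
  (3,5):dx=-1,dy=+14->D; (3,6):dx=-6,dy=-2->C; (3,7):dx=-4,dy=+2->D; (3,8):dx=+3,dy=+10->C
  (3,9):dx=-7,dy=+5->D; (4,5):dx=-2,dy=+6->D; (4,6):dx=-7,dy=-10->C; (4,7):dx=-5,dy=-6->C
  (4,8):dx=+2,dy=+2->C; (4,9):dx=-8,dy=-3->C; (5,6):dx=-5,dy=-16->C; (5,7):dx=-3,dy=-12->C
  (5,8):dx=+4,dy=-4->D; (5,9):dx=-6,dy=-9->C; (6,7):dx=+2,dy=+4->C; (6,8):dx=+9,dy=+12->C
  (6,9):dx=-1,dy=+7->D; (7,8):dx=+7,dy=+8->C; (7,9):dx=-3,dy=+3->D; (8,9):dx=-10,dy=-5->C
Step 2: C = 22, D = 14, total pairs = 36.
Step 3: tau = (C - D)/(n(n-1)/2) = (22 - 14)/36 = 0.222222.
Step 4: Exact two-sided p-value (enumerate n! = 362880 permutations of y under H0): p = 0.476709.
Step 5: alpha = 0.05. fail to reject H0.

tau_b = 0.2222 (C=22, D=14), p = 0.476709, fail to reject H0.


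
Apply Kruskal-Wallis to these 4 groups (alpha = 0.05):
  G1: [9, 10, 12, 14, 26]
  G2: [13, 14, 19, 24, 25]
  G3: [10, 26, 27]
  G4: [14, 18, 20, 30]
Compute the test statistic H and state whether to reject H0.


Step 1: Combine all N = 17 observations and assign midranks.
sorted (value, group, rank): (9,G1,1), (10,G1,2.5), (10,G3,2.5), (12,G1,4), (13,G2,5), (14,G1,7), (14,G2,7), (14,G4,7), (18,G4,9), (19,G2,10), (20,G4,11), (24,G2,12), (25,G2,13), (26,G1,14.5), (26,G3,14.5), (27,G3,16), (30,G4,17)
Step 2: Sum ranks within each group.
R_1 = 29 (n_1 = 5)
R_2 = 47 (n_2 = 5)
R_3 = 33 (n_3 = 3)
R_4 = 44 (n_4 = 4)
Step 3: H = 12/(N(N+1)) * sum(R_i^2/n_i) - 3(N+1)
     = 12/(17*18) * (29^2/5 + 47^2/5 + 33^2/3 + 44^2/4) - 3*18
     = 0.039216 * 1457 - 54
     = 3.137255.
Step 4: Ties present; correction factor C = 1 - 36/(17^3 - 17) = 0.992647. Corrected H = 3.137255 / 0.992647 = 3.160494.
Step 5: Under H0, H ~ chi^2(3); p-value = 0.367536.
Step 6: alpha = 0.05. fail to reject H0.

H = 3.1605, df = 3, p = 0.367536, fail to reject H0.


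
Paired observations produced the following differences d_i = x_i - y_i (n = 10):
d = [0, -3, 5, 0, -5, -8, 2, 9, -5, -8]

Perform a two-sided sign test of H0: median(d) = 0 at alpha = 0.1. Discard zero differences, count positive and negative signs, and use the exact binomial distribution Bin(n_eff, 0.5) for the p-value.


Step 1: Discard zero differences. Original n = 10; n_eff = number of nonzero differences = 8.
Nonzero differences (with sign): -3, +5, -5, -8, +2, +9, -5, -8
Step 2: Count signs: positive = 3, negative = 5.
Step 3: Under H0: P(positive) = 0.5, so the number of positives S ~ Bin(8, 0.5).
Step 4: Two-sided exact p-value = sum of Bin(8,0.5) probabilities at or below the observed probability = 0.726562.
Step 5: alpha = 0.1. fail to reject H0.

n_eff = 8, pos = 3, neg = 5, p = 0.726562, fail to reject H0.
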